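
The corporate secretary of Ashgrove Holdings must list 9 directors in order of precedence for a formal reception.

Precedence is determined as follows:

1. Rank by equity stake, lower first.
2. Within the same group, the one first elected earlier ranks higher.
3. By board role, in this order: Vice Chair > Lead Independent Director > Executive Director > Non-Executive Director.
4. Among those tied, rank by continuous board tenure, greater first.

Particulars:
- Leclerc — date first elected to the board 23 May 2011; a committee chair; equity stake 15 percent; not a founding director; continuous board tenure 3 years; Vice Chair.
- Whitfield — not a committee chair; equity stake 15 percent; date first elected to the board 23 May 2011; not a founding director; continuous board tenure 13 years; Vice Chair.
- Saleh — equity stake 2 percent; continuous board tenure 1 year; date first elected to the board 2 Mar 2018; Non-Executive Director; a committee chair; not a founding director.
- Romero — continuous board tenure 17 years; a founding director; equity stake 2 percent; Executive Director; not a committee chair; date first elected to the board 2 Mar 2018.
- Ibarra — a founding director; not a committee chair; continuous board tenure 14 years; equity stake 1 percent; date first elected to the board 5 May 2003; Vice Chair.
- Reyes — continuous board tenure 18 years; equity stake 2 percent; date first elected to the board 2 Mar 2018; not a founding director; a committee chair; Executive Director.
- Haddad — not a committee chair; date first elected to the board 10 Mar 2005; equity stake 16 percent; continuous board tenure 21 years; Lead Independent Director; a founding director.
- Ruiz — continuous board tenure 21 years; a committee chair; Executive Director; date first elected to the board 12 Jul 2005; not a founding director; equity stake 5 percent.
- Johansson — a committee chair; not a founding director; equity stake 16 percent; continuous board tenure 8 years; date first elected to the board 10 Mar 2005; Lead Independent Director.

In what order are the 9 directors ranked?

Ibarra, Reyes, Romero, Saleh, Ruiz, Whitfield, Leclerc, Haddad, Johansson

By equity stake (lower first): Ibarra (1 percent); then Reyes, Romero and Saleh (each 2 percent); then Ruiz (5 percent); then Whitfield and Leclerc (both 15 percent); then Haddad and Johansson (both 16 percent).
Reyes, Romero and Saleh all have date first elected to the board 2 Mar 2018, so the next rule applies.
Among Reyes, Romero and Saleh, by board role: Reyes and Romero (Executive Director) before Saleh (Non-Executive Director).
Among Reyes and Romero, by continuous board tenure (higher first): Reyes (18 years) before Romero (17 years).
Whitfield and Leclerc both have date first elected to the board 23 May 2011, so the next rule applies.
Whitfield and Leclerc are each Vice Chair, so the next rule applies.
Among Whitfield and Leclerc, by continuous board tenure (higher first): Whitfield (13 years) before Leclerc (3 years).
Haddad and Johansson both have date first elected to the board 10 Mar 2005, so the next rule applies.
Haddad and Johansson are each Lead Independent Director, so the next rule applies.
Among Haddad and Johansson, by continuous board tenure (higher first): Haddad (21 years) before Johansson (8 years).
Full order: Ibarra, Reyes, Romero, Saleh, Ruiz, Whitfield, Leclerc, Haddad, Johansson.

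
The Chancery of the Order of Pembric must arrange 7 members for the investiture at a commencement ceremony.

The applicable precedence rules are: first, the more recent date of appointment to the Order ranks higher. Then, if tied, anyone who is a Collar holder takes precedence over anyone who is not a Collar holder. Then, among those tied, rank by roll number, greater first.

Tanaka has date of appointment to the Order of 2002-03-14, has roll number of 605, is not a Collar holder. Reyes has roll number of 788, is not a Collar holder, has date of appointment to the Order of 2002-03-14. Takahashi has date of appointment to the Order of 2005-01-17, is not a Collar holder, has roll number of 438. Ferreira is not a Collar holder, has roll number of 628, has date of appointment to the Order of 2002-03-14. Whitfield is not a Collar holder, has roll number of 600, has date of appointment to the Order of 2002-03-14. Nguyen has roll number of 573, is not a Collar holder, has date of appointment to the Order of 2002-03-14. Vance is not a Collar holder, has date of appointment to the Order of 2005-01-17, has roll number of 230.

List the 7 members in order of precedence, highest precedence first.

By date of appointment to the Order (later first): Takahashi and Vance (both 2005-01-17); then Reyes, Ferreira, Tanaka, Whitfield and Nguyen (each 2002-03-14).
Takahashi and Vance are each not a Collar holder, so the next rule applies.
Among Takahashi and Vance, by roll number (higher first): Takahashi (438) before Vance (230).
Reyes, Ferreira, Tanaka, Whitfield and Nguyen are each not a Collar holder, so the next rule applies.
Among Reyes, Ferreira, Tanaka, Whitfield and Nguyen, by roll number (higher first): Reyes (788) before Ferreira (628) before Tanaka (605) before Whitfield (600) before Nguyen (573).
Full order: Takahashi, Vance, Reyes, Ferreira, Tanaka, Whitfield, Nguyen.

Takahashi, Vance, Reyes, Ferreira, Tanaka, Whitfield, Nguyen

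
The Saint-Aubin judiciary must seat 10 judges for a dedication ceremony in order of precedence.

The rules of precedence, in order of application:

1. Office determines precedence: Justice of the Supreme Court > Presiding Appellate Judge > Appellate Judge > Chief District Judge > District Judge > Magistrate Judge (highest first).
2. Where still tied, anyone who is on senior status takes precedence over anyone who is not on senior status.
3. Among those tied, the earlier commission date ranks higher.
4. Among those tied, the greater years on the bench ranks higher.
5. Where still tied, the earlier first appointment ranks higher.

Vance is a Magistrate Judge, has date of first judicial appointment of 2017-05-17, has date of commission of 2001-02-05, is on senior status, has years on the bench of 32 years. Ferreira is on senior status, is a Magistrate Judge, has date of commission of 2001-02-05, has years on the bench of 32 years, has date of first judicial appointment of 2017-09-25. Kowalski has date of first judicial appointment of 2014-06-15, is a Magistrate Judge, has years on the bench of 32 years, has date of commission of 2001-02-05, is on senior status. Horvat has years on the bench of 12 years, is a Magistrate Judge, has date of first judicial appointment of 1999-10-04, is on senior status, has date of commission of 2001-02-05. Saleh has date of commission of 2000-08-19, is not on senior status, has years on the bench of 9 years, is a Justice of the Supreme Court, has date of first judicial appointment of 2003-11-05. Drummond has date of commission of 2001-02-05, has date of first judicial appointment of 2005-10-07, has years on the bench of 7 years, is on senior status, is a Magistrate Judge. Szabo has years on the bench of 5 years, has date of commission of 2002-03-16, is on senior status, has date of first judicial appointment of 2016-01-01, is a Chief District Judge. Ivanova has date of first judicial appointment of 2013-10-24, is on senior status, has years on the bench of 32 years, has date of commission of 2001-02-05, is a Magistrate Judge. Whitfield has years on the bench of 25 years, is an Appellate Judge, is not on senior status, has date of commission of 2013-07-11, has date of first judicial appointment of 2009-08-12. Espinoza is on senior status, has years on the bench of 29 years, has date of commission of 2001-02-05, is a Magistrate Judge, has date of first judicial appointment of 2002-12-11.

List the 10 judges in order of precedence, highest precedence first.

By office: Saleh (Justice of the Supreme Court); then Whitfield (Appellate Judge); then Szabo (Chief District Judge); then Ivanova, Kowalski, Vance, Ferreira, Espinoza, Horvat and Drummond (Magistrate Judge).
Ivanova, Kowalski, Vance, Ferreira, Espinoza, Horvat and Drummond are each on senior status, so the next rule applies.
Ivanova, Kowalski, Vance, Ferreira, Espinoza, Horvat and Drummond all have date of commission 2001-02-05, so the next rule applies.
Among Ivanova, Kowalski, Vance, Ferreira, Espinoza, Horvat and Drummond, by years on the bench (higher first): Ivanova, Kowalski, Vance and Ferreira (32 years) before Espinoza (29 years) before Horvat (12 years) before Drummond (7 years).
Among Ivanova, Kowalski, Vance and Ferreira, by date of first judicial appointment (earlier first): Ivanova (2013-10-24) before Kowalski (2014-06-15) before Vance (2017-05-17) before Ferreira (2017-09-25).
Full order: Saleh, Whitfield, Szabo, Ivanova, Kowalski, Vance, Ferreira, Espinoza, Horvat, Drummond.

Saleh, Whitfield, Szabo, Ivanova, Kowalski, Vance, Ferreira, Espinoza, Horvat, Drummond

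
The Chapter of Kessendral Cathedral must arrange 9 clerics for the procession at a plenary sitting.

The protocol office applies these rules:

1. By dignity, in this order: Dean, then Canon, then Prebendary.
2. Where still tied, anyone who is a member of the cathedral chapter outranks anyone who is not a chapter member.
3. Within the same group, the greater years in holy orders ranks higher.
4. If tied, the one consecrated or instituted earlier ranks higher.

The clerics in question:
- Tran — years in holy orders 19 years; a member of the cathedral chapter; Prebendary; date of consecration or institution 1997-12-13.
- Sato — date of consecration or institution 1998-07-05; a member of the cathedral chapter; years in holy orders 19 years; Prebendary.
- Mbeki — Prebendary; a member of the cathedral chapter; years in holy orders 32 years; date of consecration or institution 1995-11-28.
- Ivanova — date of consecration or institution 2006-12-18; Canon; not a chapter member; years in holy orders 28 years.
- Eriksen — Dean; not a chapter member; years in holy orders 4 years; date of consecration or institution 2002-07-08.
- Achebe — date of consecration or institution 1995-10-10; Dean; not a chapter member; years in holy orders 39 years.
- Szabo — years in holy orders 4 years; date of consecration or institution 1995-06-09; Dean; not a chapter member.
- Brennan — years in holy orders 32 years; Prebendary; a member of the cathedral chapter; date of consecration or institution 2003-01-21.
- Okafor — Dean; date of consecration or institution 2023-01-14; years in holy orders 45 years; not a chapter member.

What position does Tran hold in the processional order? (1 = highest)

By dignity: Okafor, Achebe, Szabo and Eriksen (Dean); then Ivanova (Canon); then Mbeki, Brennan, Tran and Sato (Prebendary).
Okafor, Achebe, Szabo and Eriksen are each not a chapter member, so the next rule applies.
Among Okafor, Achebe, Szabo and Eriksen, by years in holy orders (higher first): Okafor (45 years) before Achebe (39 years) before Szabo and Eriksen (4 years).
Among Szabo and Eriksen, by date of consecration or institution (earlier first): Szabo (1995-06-09) before Eriksen (2002-07-08).
Mbeki, Brennan, Tran and Sato are each a member of the cathedral chapter, so the next rule applies.
Among Mbeki, Brennan, Tran and Sato, by years in holy orders (higher first): Mbeki and Brennan (32 years) before Tran and Sato (19 years).
Among Mbeki and Brennan, by date of consecration or institution (earlier first): Mbeki (1995-11-28) before Brennan (2003-01-21).
Among Tran and Sato, by date of consecration or institution (earlier first): Tran (1997-12-13) before Sato (1998-07-05).
Order: Okafor, Achebe, Szabo, Eriksen, Ivanova, Mbeki, Brennan, Tran, Sato. So position 8.

8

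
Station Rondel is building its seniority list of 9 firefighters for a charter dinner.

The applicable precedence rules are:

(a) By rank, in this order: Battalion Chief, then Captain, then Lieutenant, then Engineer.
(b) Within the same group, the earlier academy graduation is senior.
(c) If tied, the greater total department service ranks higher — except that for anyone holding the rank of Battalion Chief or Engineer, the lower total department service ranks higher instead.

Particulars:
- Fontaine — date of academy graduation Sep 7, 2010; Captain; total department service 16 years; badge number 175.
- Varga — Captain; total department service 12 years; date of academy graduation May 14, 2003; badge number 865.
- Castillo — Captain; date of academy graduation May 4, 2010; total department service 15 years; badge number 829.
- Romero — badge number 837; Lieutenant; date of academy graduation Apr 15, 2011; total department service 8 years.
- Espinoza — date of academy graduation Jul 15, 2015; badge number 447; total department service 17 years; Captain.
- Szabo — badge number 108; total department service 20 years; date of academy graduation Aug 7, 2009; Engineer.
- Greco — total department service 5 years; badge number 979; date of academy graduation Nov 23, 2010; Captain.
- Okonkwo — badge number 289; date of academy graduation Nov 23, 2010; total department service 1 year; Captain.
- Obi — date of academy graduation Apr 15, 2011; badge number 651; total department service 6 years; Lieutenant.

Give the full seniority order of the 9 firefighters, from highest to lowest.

Varga, Castillo, Fontaine, Greco, Okonkwo, Espinoza, Romero, Obi, Szabo

By rank: Varga, Castillo, Fontaine, Greco, Okonkwo and Espinoza (Captain); then Romero and Obi (Lieutenant); then Szabo (Engineer).
Among Varga, Castillo, Fontaine, Greco, Okonkwo and Espinoza, by date of academy graduation (earlier first): Varga (May 14, 2003) before Castillo (May 4, 2010) before Fontaine (Sep 7, 2010) before Greco and Okonkwo (Nov 23, 2010) before Espinoza (Jul 15, 2015).
Among Greco and Okonkwo, by total department service (higher first): Greco (5 years) before Okonkwo (1 year).
Romero and Obi both have date of academy graduation Apr 15, 2011, so the next rule applies.
Among Romero and Obi, by total department service (higher first): Romero (8 years) before Obi (6 years).
Full order: Varga, Castillo, Fontaine, Greco, Okonkwo, Espinoza, Romero, Obi, Szabo.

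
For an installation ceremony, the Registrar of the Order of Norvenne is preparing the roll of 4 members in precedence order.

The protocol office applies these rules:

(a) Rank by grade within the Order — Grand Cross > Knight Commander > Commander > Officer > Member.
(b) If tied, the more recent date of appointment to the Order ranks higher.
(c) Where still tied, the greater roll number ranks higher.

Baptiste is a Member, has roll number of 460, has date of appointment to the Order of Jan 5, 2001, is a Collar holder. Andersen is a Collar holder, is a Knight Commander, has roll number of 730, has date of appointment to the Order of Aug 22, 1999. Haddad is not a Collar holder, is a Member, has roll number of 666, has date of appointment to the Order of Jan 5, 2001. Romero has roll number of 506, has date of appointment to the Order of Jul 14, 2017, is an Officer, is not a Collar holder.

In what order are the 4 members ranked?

By grade within the Order: Andersen (Knight Commander); then Romero (Officer); then Haddad and Baptiste (Member).
Haddad and Baptiste both have date of appointment to the Order Jan 5, 2001, so the next rule applies.
Among Haddad and Baptiste, by roll number (higher first): Haddad (666) before Baptiste (460).
Full order: Andersen, Romero, Haddad, Baptiste.

Andersen, Romero, Haddad, Baptiste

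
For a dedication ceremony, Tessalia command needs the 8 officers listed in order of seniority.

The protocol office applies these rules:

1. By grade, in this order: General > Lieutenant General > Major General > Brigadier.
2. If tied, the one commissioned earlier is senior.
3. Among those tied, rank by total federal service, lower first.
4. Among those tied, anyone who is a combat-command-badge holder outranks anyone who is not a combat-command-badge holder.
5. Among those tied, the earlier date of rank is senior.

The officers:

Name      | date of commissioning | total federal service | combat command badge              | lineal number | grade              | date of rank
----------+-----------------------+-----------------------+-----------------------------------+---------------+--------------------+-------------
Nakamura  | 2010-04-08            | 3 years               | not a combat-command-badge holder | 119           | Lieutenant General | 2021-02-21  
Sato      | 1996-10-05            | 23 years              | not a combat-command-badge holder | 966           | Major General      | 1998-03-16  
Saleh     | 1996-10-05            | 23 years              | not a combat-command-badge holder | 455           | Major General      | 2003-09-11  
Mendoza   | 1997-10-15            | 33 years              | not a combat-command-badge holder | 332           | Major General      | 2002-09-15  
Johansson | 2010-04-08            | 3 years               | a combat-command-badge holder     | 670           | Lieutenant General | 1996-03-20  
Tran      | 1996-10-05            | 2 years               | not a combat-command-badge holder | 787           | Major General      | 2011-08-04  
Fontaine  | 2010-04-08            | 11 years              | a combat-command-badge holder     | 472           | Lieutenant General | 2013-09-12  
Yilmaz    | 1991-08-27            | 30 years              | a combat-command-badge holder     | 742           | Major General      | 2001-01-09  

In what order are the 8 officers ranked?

By grade: Johansson, Nakamura and Fontaine (Lieutenant General); then Yilmaz, Tran, Sato, Saleh and Mendoza (Major General).
Johansson, Nakamura and Fontaine all have date of commissioning 2010-04-08, so the next rule applies.
Among Johansson, Nakamura and Fontaine, by total federal service (lower first): Johansson and Nakamura (3 years) before Fontaine (11 years).
Among Johansson and Nakamura, a combat-command-badge holder before not a combat-command-badge holder: Johansson (a combat-command-badge holder) before Nakamura (not a combat-command-badge holder).
Among Yilmaz, Tran, Sato, Saleh and Mendoza, by date of commissioning (earlier first): Yilmaz (1991-08-27) before Tran, Sato and Saleh (1996-10-05) before Mendoza (1997-10-15).
Among Tran, Sato and Saleh, by total federal service (lower first): Tran (2 years) before Sato and Saleh (23 years).
Sato and Saleh are each not a combat-command-badge holder, so the next rule applies.
Among Sato and Saleh, by date of rank (earlier first): Sato (1998-03-16) before Saleh (2003-09-11).
Full order: Johansson, Nakamura, Fontaine, Yilmaz, Tran, Sato, Saleh, Mendoza.

Johansson, Nakamura, Fontaine, Yilmaz, Tran, Sato, Saleh, Mendoza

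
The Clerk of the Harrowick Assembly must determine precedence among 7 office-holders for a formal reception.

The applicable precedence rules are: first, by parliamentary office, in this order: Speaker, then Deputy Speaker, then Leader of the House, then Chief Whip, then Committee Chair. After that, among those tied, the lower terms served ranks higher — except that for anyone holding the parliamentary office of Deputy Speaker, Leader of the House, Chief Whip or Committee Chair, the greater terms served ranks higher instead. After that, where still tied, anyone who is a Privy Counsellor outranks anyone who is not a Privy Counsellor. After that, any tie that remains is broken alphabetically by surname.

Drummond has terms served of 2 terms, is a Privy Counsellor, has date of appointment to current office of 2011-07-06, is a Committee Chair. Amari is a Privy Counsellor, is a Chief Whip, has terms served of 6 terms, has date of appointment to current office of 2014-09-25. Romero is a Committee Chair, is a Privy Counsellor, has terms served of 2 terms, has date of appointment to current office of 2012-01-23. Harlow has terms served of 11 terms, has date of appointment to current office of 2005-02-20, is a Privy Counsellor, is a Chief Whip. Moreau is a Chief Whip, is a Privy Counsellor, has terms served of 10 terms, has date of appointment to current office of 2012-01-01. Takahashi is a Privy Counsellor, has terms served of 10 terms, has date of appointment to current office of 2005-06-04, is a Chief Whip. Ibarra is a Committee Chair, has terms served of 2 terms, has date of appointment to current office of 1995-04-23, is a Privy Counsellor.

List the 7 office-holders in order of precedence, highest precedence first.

By parliamentary office: Harlow, Moreau, Takahashi and Amari (Chief Whip); then Drummond, Ibarra and Romero (Committee Chair).
Among Harlow, Moreau, Takahashi and Amari, by terms served (higher first) (reversed rule for this group): Harlow (11 terms) before Moreau and Takahashi (10 terms) before Amari (6 terms).
Moreau and Takahashi are each a Privy Counsellor, so the next rule applies.
Among Moreau and Takahashi, alphabetically by surname: Moreau before Takahashi.
Drummond, Ibarra and Romero all have terms served 2 terms, so the next rule applies.
Drummond, Ibarra and Romero are each a Privy Counsellor, so the next rule applies.
Among Drummond, Ibarra and Romero, alphabetically by surname: Drummond before Ibarra before Romero.
Full order: Harlow, Moreau, Takahashi, Amari, Drummond, Ibarra, Romero.

Harlow, Moreau, Takahashi, Amari, Drummond, Ibarra, Romero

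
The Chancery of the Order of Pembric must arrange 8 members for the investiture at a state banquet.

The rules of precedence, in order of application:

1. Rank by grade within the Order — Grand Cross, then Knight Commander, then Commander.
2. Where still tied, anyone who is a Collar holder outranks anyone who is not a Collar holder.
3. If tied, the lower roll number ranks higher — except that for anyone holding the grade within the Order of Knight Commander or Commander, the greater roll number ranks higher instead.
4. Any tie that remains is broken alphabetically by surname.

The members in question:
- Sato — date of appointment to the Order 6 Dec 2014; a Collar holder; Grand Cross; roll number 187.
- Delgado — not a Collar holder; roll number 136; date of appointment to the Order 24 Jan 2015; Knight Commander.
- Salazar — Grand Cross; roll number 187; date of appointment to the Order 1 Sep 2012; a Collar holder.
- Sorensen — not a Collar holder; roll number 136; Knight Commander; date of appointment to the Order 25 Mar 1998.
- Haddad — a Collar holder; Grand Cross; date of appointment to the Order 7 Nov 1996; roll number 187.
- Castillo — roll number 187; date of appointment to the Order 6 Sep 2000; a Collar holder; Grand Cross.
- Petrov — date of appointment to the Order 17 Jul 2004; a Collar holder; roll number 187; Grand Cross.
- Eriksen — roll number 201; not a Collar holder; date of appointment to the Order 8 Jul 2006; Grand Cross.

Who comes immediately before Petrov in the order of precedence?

Haddad

By grade within the Order: Castillo, Haddad, Petrov, Salazar, Sato and Eriksen (Grand Cross); then Delgado and Sorensen (Knight Commander).
Among Castillo, Haddad, Petrov, Salazar, Sato and Eriksen, a Collar holder before not a Collar holder: Castillo, Haddad, Petrov, Salazar and Sato (a Collar holder) before Eriksen (not a Collar holder).
Castillo, Haddad, Petrov, Salazar and Sato all have roll number 187, so the next rule applies.
Among Castillo, Haddad, Petrov, Salazar and Sato, alphabetically by surname: Castillo before Haddad before Petrov before Salazar before Sato.
Delgado and Sorensen are each not a Collar holder, so the next rule applies.
Delgado and Sorensen both have roll number 136, so the next rule applies.
Among Delgado and Sorensen, alphabetically by surname: Delgado before Sorensen.
Order: Castillo, Haddad, Petrov, Salazar, Sato, Eriksen, Delgado, Sorensen.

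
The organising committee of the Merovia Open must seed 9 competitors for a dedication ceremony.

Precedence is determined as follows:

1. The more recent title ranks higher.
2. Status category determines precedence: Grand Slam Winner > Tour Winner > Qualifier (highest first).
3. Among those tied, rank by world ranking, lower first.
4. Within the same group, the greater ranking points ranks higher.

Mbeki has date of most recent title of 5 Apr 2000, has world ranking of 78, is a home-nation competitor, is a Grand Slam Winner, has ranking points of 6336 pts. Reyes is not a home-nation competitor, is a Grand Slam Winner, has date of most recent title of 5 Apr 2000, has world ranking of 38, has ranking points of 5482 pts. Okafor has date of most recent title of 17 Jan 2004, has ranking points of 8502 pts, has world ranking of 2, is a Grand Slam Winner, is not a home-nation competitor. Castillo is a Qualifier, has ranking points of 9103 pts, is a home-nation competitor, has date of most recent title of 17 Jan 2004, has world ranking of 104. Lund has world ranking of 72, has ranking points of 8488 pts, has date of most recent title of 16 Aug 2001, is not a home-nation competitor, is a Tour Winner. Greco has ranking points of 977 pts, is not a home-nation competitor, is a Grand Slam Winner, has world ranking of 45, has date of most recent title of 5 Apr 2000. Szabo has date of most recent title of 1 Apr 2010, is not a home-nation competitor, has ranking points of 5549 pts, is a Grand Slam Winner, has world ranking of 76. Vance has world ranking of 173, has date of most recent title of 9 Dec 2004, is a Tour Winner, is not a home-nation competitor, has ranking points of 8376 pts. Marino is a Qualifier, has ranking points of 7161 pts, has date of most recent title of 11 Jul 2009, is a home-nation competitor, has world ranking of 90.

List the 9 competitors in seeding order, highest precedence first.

By date of most recent title (later first): Szabo (1 Apr 2010); then Marino (11 Jul 2009); then Vance (9 Dec 2004); then Okafor and Castillo (both 17 Jan 2004); then Lund (16 Aug 2001); then Reyes, Greco and Mbeki (each 5 Apr 2000).
Among Okafor and Castillo, by status category: Okafor (Grand Slam Winner) before Castillo (Qualifier).
Reyes, Greco and Mbeki are each Grand Slam Winner, so the next rule applies.
Among Reyes, Greco and Mbeki, by world ranking (lower first): Reyes (38) before Greco (45) before Mbeki (78).
Full order: Szabo, Marino, Vance, Okafor, Castillo, Lund, Reyes, Greco, Mbeki.

Szabo, Marino, Vance, Okafor, Castillo, Lund, Reyes, Greco, Mbeki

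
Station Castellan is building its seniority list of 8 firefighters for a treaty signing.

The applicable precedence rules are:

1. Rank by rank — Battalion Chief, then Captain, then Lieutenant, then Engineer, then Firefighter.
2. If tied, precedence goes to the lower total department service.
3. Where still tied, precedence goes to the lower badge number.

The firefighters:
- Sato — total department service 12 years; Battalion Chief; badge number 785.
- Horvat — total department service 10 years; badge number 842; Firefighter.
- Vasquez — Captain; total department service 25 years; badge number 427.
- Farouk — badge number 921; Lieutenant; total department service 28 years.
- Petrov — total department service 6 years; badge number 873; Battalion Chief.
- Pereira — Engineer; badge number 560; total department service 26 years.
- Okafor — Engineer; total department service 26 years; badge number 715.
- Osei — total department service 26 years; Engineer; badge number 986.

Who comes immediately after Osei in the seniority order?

By rank: Petrov and Sato (Battalion Chief); then Vasquez (Captain); then Farouk (Lieutenant); then Pereira, Okafor and Osei (Engineer); then Horvat (Firefighter).
Among Petrov and Sato, by total department service (lower first): Petrov (6 years) before Sato (12 years).
Pereira, Okafor and Osei all have total department service 26 years, so the next rule applies.
Among Pereira, Okafor and Osei, by badge number (lower first): Pereira (560) before Okafor (715) before Osei (986).
Order: Petrov, Sato, Vasquez, Farouk, Pereira, Okafor, Osei, Horvat.

Horvat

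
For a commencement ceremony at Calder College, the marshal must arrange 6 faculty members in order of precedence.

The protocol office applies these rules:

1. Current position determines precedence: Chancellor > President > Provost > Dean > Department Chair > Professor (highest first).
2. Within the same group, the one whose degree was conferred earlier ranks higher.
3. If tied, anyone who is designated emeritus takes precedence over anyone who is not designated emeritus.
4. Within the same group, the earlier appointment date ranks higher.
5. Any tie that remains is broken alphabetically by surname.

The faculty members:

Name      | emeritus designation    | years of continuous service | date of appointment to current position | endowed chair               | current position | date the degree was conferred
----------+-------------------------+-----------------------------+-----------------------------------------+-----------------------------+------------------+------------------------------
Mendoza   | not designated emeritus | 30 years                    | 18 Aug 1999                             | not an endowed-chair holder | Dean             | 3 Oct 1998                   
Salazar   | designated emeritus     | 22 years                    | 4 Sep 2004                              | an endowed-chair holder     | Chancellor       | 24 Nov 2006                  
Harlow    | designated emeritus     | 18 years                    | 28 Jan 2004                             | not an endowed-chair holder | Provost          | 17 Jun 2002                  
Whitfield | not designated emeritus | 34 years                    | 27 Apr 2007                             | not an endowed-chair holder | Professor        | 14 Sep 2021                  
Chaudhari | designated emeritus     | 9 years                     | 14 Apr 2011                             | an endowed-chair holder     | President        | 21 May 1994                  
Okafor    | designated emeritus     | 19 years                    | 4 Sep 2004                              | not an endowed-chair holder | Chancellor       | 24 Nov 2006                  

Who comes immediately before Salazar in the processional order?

By current position: Okafor and Salazar (Chancellor); then Chaudhari (President); then Harlow (Provost); then Mendoza (Dean); then Whitfield (Professor).
Okafor and Salazar both have date the degree was conferred 24 Nov 2006, so the next rule applies.
Okafor and Salazar are each designated emeritus, so the next rule applies.
Okafor and Salazar both have date of appointment to current position 4 Sep 2004, so the next rule applies.
Among Okafor and Salazar, alphabetically by surname: Okafor before Salazar.
Order: Okafor, Salazar, Chaudhari, Harlow, Mendoza, Whitfield.

Okafor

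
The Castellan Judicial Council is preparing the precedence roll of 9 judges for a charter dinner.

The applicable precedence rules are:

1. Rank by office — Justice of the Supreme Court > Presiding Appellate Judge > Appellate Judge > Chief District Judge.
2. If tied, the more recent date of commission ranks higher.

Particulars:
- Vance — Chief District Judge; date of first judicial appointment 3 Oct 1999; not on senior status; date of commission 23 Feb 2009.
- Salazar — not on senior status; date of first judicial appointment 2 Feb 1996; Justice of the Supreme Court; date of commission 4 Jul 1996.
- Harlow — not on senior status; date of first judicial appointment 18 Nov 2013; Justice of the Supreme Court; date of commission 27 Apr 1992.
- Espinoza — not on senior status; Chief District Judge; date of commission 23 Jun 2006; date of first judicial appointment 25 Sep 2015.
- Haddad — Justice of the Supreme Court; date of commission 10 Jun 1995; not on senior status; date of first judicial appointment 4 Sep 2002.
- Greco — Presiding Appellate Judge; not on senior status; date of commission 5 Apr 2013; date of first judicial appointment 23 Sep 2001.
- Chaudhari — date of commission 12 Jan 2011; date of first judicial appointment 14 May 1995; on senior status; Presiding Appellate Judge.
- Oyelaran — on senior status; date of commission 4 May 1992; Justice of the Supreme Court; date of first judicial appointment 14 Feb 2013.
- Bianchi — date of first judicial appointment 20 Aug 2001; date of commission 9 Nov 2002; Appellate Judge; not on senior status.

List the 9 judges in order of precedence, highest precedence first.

Salazar, Haddad, Oyelaran, Harlow, Greco, Chaudhari, Bianchi, Vance, Espinoza

By office: Salazar, Haddad, Oyelaran and Harlow (Justice of the Supreme Court); then Greco and Chaudhari (Presiding Appellate Judge); then Bianchi (Appellate Judge); then Vance and Espinoza (Chief District Judge).
Among Salazar, Haddad, Oyelaran and Harlow, by date of commission (later first): Salazar (4 Jul 1996) before Haddad (10 Jun 1995) before Oyelaran (4 May 1992) before Harlow (27 Apr 1992).
Among Greco and Chaudhari, by date of commission (later first): Greco (5 Apr 2013) before Chaudhari (12 Jan 2011).
Among Vance and Espinoza, by date of commission (later first): Vance (23 Feb 2009) before Espinoza (23 Jun 2006).
Full order: Salazar, Haddad, Oyelaran, Harlow, Greco, Chaudhari, Bianchi, Vance, Espinoza.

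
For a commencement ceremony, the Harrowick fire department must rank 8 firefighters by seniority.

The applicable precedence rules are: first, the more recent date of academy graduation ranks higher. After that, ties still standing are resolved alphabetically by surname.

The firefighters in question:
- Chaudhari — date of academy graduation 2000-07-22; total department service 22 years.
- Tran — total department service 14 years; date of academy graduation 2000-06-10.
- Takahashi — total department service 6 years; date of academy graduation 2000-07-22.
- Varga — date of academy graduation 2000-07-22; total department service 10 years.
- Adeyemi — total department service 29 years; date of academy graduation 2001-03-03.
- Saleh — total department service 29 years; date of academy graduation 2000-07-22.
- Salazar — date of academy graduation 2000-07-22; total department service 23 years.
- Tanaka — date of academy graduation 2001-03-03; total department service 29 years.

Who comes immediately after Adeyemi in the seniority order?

Tanaka

By date of academy graduation (later first): Adeyemi and Tanaka (both 2001-03-03); then Chaudhari, Salazar, Saleh, Takahashi and Varga (each 2000-07-22); then Tran (2000-06-10).
Among Adeyemi and Tanaka, alphabetically by surname: Adeyemi before Tanaka.
Among Chaudhari, Salazar, Saleh, Takahashi and Varga, alphabetically by surname: Chaudhari before Salazar before Saleh before Takahashi before Varga.
Order: Adeyemi, Tanaka, Chaudhari, Salazar, Saleh, Takahashi, Varga, Tran.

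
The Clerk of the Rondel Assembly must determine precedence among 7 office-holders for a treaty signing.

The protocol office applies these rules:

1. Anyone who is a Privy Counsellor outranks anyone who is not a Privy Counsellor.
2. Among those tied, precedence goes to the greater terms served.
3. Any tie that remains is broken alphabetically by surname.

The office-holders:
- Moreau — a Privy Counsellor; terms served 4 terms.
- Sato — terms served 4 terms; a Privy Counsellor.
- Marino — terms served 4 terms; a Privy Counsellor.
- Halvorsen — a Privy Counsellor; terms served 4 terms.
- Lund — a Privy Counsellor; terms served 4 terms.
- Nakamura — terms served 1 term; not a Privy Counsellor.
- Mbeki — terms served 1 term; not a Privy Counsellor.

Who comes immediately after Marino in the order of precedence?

By the first rule: Halvorsen, Lund, Marino, Moreau and Sato (each a Privy Counsellor); then Mbeki and Nakamura (both not a Privy Counsellor).
Halvorsen, Lund, Marino, Moreau and Sato all have terms served 4 terms, so the next rule applies.
Among Halvorsen, Lund, Marino, Moreau and Sato, alphabetically by surname: Halvorsen before Lund before Marino before Moreau before Sato.
Mbeki and Nakamura both have terms served 1 term, so the next rule applies.
Among Mbeki and Nakamura, alphabetically by surname: Mbeki before Nakamura.
Order: Halvorsen, Lund, Marino, Moreau, Sato, Mbeki, Nakamura.

Moreau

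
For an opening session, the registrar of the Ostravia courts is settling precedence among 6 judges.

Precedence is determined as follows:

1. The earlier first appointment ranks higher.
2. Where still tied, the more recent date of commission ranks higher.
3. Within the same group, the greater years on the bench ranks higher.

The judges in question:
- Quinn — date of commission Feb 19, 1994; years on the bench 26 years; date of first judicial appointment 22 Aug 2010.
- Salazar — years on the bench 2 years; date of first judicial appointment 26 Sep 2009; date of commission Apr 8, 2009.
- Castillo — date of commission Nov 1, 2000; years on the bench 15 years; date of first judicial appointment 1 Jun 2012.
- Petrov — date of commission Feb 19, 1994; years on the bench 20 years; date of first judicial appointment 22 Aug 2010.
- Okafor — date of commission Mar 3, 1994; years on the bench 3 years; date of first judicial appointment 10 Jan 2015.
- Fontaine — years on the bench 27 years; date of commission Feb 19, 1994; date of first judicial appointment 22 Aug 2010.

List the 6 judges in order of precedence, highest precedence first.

Salazar, Fontaine, Quinn, Petrov, Castillo, Okafor

By date of first judicial appointment (earlier first): Salazar (26 Sep 2009); then Fontaine, Quinn and Petrov (each 22 Aug 2010); then Castillo (1 Jun 2012); then Okafor (10 Jan 2015).
Fontaine, Quinn and Petrov all have date of commission Feb 19, 1994, so the next rule applies.
Among Fontaine, Quinn and Petrov, by years on the bench (higher first): Fontaine (27 years) before Quinn (26 years) before Petrov (20 years).
Full order: Salazar, Fontaine, Quinn, Petrov, Castillo, Okafor.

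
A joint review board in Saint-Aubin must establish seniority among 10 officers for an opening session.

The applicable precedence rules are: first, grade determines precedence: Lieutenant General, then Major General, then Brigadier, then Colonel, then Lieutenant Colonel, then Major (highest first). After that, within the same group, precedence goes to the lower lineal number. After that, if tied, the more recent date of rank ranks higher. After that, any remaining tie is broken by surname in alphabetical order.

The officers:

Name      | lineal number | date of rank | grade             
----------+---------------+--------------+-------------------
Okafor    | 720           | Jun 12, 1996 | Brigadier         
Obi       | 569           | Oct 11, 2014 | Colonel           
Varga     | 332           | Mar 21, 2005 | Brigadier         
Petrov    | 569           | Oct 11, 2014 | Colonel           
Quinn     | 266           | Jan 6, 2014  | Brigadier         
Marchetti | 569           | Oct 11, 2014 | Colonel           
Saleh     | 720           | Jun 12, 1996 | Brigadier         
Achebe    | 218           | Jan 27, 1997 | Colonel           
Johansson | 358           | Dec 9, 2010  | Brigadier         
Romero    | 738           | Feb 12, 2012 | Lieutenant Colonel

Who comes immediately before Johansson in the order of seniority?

By grade: Quinn, Varga, Johansson, Okafor and Saleh (Brigadier); then Achebe, Marchetti, Obi and Petrov (Colonel); then Romero (Lieutenant Colonel).
Among Quinn, Varga, Johansson, Okafor and Saleh, by lineal number (lower first): Quinn (266) before Varga (332) before Johansson (358) before Okafor and Saleh (720).
Okafor and Saleh both have date of rank Jun 12, 1996, so the next rule applies.
Among Okafor and Saleh, alphabetically by surname: Okafor before Saleh.
Among Achebe, Marchetti, Obi and Petrov, by lineal number (lower first): Achebe (218) before Marchetti, Obi and Petrov (569).
Marchetti, Obi and Petrov all have date of rank Oct 11, 2014, so the next rule applies.
Among Marchetti, Obi and Petrov, alphabetically by surname: Marchetti before Obi before Petrov.
Order: Quinn, Varga, Johansson, Okafor, Saleh, Achebe, Marchetti, Obi, Petrov, Romero.

Varga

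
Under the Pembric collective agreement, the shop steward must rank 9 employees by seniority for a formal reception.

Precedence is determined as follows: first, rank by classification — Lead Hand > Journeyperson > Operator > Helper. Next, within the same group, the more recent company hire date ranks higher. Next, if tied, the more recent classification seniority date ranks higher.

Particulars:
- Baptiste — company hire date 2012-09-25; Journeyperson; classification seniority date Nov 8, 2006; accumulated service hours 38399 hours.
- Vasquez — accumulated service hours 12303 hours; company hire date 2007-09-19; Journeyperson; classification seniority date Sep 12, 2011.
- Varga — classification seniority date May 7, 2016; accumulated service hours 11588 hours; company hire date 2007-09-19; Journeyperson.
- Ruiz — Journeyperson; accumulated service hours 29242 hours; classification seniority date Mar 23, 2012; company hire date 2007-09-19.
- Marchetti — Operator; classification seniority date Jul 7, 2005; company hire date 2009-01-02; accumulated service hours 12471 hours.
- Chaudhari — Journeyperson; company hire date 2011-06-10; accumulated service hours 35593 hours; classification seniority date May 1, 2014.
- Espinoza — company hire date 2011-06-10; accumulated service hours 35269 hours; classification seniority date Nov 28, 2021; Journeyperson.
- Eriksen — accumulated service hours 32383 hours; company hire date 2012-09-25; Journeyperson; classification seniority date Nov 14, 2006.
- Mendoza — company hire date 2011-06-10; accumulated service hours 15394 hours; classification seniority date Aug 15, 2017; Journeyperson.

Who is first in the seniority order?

By classification: Eriksen, Baptiste, Espinoza, Mendoza, Chaudhari, Varga, Ruiz and Vasquez (Journeyperson); then Marchetti (Operator).
Among Eriksen, Baptiste, Espinoza, Mendoza, Chaudhari, Varga, Ruiz and Vasquez, by company hire date (later first): Eriksen and Baptiste (2012-09-25) before Espinoza, Mendoza and Chaudhari (2011-06-10) before Varga, Ruiz and Vasquez (2007-09-19).
Among Eriksen and Baptiste, by classification seniority date (later first): Eriksen (Nov 14, 2006) before Baptiste (Nov 8, 2006).
Among Espinoza, Mendoza and Chaudhari, by classification seniority date (later first): Espinoza (Nov 28, 2021) before Mendoza (Aug 15, 2017) before Chaudhari (May 1, 2014).
Among Varga, Ruiz and Vasquez, by classification seniority date (later first): Varga (May 7, 2016) before Ruiz (Mar 23, 2012) before Vasquez (Sep 12, 2011).
Order: Eriksen, Baptiste, Espinoza, Mendoza, Chaudhari, Varga, Ruiz, Vasquez, Marchetti.

Eriksen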